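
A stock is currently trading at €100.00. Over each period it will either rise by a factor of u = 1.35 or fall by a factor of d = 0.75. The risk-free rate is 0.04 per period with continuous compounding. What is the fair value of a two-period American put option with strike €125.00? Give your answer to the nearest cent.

€30.23

Risk-neutral probability p = (e^0.04 − 0.75)/(1.35 − 0.75) = 0.2908/0.6000 = 0.4847
Terminal stock prices: S_uu = 182.3, S_ud = 101.2, S_dd = 56.25
Terminal payoffs (K − S): max(-57.25, 0) = 0, max(23.75, 0) = 23.75, max(68.75, 0) = 68.75
Node u (S = 135): continuation = e^(−0.04)·[0.4847·0.0000 + 0.5153·23.7500] = 11.7589; exercise value = 0.0000 ≤ continuation, so V_u = 11.7589
Node d (S = 75): continuation = e^(−0.04)·[0.4847·23.7500 + 0.5153·68.7500] = 45.0987; exercise value = 50.0000 > continuation, so V_d = 50.0000 (exercise)
Node 0 (S = 100): continuation = e^(−0.04)·[0.4847·11.7589 + 0.5153·50.0000] = 30.2313; exercise value = 25.0000 ≤ continuation, so V_0 = 30.2313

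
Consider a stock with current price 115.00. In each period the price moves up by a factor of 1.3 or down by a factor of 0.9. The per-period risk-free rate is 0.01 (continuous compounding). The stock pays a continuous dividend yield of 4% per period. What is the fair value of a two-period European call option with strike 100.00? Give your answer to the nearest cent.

12.70

Per-period risk-free factor R = e^0.01 = 1.0101; dividend-adjusted growth = e^(0.01−0.04) = 0.9704.
Risk-neutral probability p = (0.9704 − 0.9)/(1.3 − 0.9) = 0.0704/0.4000 = 0.1761
Terminal stock prices: S_uu = 194.4, S_ud = 134.6, S_dd = 93.15
Terminal payoffs (S − K): max(94.35, 0) = 94.35, max(34.55, 0) = 34.55, max(-6.85, 0) = 0
Node u (S = 149.5): V_u = e^(−0.01)·[0.1761·94.3500 + 0.8239·34.5500] = 44.6330
Node d (S = 103.5): V_d = e^(−0.01)·[0.1761·34.5500 + 0.8239·0.0000] = 6.0242
Node 0 (S = 115): V_0 = e^(−0.01)·[0.1761·44.6330 + 0.8239·6.0242] = 12.6961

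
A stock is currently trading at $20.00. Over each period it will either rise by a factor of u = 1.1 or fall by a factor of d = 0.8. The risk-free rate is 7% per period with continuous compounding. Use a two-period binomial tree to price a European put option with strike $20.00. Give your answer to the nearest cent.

Risk-neutral probability p = (e^0.07 − 0.8)/(1.1 − 0.8) = 0.2725/0.3000 = 0.9084
Terminal stock prices: S_uu = 24.2, S_ud = 17.6, S_dd = 12.8
Terminal payoffs (K − S): max(-4.2, 0) = 0, max(2.4, 0) = 2.4, max(7.2, 0) = 7.2
Node u (S = 22): V_u = e^(−0.07)·[0.9084·0.0000 + 0.0916·2.4000] = 0.2051
Node d (S = 16): V_d = e^(−0.07)·[0.9084·2.4000 + 0.0916·7.2000] = 2.6479
Node 0 (S = 20): V_0 = e^(−0.07)·[0.9084·0.2051 + 0.0916·2.6479] = 0.3999

$0.40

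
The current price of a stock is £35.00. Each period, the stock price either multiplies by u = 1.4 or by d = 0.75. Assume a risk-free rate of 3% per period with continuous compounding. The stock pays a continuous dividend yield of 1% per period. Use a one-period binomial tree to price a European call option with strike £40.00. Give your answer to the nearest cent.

£3.63

Per-period risk-free factor R = e^0.03 = 1.0305; dividend-adjusted growth = e^(0.03−0.01) = 1.0202.
Risk-neutral probability p = (1.0202 − 0.75)/(1.4 − 0.75) = 0.2702/0.6500 = 0.4157
Terminal stock prices: S_u = 49, S_d = 26.25
Terminal payoffs (S − K): max(9, 0) = 9, max(-13.75, 0) = 0
Node 0 (S = 35): V_0 = e^(−0.03)·[0.4157·9.0000 + 0.5843·0.0000] = 3.6307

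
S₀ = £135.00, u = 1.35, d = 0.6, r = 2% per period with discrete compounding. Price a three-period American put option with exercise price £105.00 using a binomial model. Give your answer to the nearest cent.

£18.54

Risk-neutral probability p = (1 + 0.02 − 0.6)/(1.35 − 0.6) = 0.4200/0.7500 = 0.5600
Terminal stock prices: S_uuu = 332.2, S_uud = 147.6, S_udd = 65.61, S_ddd = 29.16
Terminal payoffs (K − S): max(-227.2, 0) = 0, max(-42.62, 0) = 0, max(39.39, 0) = 39.39, max(75.84, 0) = 75.84
Node uu (S = 246): continuation = 1/1.02·[0.5600·0.0000 + 0.4400·0.0000] = 0.0000; exercise value = 0.0000 ≤ continuation, so V_uu = 0.0000
Node ud (S = 109.3): continuation = 1/1.02·[0.5600·0.0000 + 0.4400·39.3900] = 16.9918; exercise value = 0.0000 ≤ continuation, so V_ud = 16.9918
Node dd (S = 48.6): continuation = 1/1.02·[0.5600·39.3900 + 0.4400·75.8400] = 54.3412; exercise value = 56.4000 > continuation, so V_dd = 56.4000 (exercise)
Node u (S = 182.2): continuation = 1/1.02·[0.5600·0.0000 + 0.4400·16.9918] = 7.3298; exercise value = 0.0000 ≤ continuation, so V_u = 7.3298
Node d (S = 81): continuation = 1/1.02·[0.5600·16.9918 + 0.4400·56.4000] = 33.6582; exercise value = 24.0000 ≤ continuation, so V_d = 33.6582
Node 0 (S = 135): continuation = 1/1.02·[0.5600·7.3298 + 0.4400·33.6582] = 18.5434; exercise value = 0.0000 ≤ continuation, so V_0 = 18.5434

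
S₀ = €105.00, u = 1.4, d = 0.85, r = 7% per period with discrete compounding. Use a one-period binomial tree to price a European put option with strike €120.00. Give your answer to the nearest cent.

Risk-neutral probability p = (1 + 0.07 − 0.85)/(1.4 − 0.85) = 0.2200/0.5500 = 0.4000
Terminal stock prices: S_u = 147, S_d = 89.25
Terminal payoffs (K − S): max(-27, 0) = 0, max(30.75, 0) = 30.75
Node 0 (S = 105): V_0 = 1/1.07·[0.4000·0.0000 + 0.6000·30.7500] = 17.2430

€17.24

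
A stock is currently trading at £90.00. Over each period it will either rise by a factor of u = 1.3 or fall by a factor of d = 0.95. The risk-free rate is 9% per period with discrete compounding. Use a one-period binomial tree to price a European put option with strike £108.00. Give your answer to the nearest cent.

£12.39

Risk-neutral probability p = (1 + 0.09 − 0.95)/(1.3 − 0.95) = 0.1400/0.3500 = 0.4000
Terminal stock prices: S_u = 117, S_d = 85.5
Terminal payoffs (K − S): max(-9, 0) = 0, max(22.5, 0) = 22.5
Node 0 (S = 90): V_0 = 1/1.09·[0.4000·0.0000 + 0.6000·22.5000] = 12.3853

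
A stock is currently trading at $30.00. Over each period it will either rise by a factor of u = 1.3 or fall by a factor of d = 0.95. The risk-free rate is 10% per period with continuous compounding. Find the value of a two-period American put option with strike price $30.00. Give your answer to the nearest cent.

$0.76

Risk-neutral probability p = (e^0.1 − 0.95)/(1.3 − 0.95) = 0.1552/0.3500 = 0.4433
Terminal stock prices: S_uu = 50.7, S_ud = 37.05, S_dd = 27.07
Terminal payoffs (K − S): max(-20.7, 0) = 0, max(-7.05, 0) = 0, max(2.925, 0) = 2.925
Node u (S = 39): continuation = e^(−0.1)·[0.4433·0.0000 + 0.5567·0.0000] = 0.0000; exercise value = 0.0000 ≤ continuation, so V_u = 0.0000
Node d (S = 28.5): continuation = e^(−0.1)·[0.4433·0.0000 + 0.5567·2.9250] = 1.4733; exercise value = 1.5000 > continuation, so V_d = 1.5000 (exercise)
Node 0 (S = 30): continuation = e^(−0.1)·[0.4433·0.0000 + 0.5567·1.5000] = 0.7555; exercise value = 0.0000 ≤ continuation, so V_0 = 0.7555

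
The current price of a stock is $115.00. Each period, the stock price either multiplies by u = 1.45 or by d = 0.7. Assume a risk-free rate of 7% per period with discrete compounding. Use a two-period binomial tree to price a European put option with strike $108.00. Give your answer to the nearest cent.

$11.58

Risk-neutral probability p = (1 + 0.07 − 0.7)/(1.45 − 0.7) = 0.3700/0.7500 = 0.4933
Terminal stock prices: S_uu = 241.8, S_ud = 116.7, S_dd = 56.35
Terminal payoffs (K − S): max(-133.8, 0) = 0, max(-8.725, 0) = 0, max(51.65, 0) = 51.65
Node u (S = 166.8): V_u = 1/1.07·[0.4933·0.0000 + 0.5067·0.0000] = 0.0000
Node d (S = 80.5): V_d = 1/1.07·[0.4933·0.0000 + 0.5067·51.6500] = 24.4573
Node 0 (S = 115): V_0 = 1/1.07·[0.4933·0.0000 + 0.5067·24.4573] = 11.5810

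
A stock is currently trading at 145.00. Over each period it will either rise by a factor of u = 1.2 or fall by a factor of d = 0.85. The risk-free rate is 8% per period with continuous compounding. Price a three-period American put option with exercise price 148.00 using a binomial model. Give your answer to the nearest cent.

8.92

Risk-neutral probability p = (e^0.08 − 0.85)/(1.2 − 0.85) = 0.2333/0.3500 = 0.6665
Terminal stock prices: S_uuu = 250.6, S_uud = 177.5, S_udd = 125.7, S_ddd = 89.05
Terminal payoffs (K − S): max(-102.6, 0) = 0, max(-29.48, 0) = 0, max(22.29, 0) = 22.29, max(58.95, 0) = 58.95
Node uu (S = 208.8): continuation = e^(−0.08)·[0.6665·0.0000 + 0.3335·0.0000] = 0.0000; exercise value = 0.0000 ≤ continuation, so V_uu = 0.0000
Node ud (S = 147.9): continuation = e^(−0.08)·[0.6665·0.0000 + 0.3335·22.2850] = 6.8599; exercise value = 0.1000 ≤ continuation, so V_ud = 6.8599
Node dd (S = 104.8): continuation = e^(−0.08)·[0.6665·22.2850 + 0.3335·58.9519] = 31.8587; exercise value = 43.2375 > continuation, so V_dd = 43.2375 (exercise)
Node u (S = 174): continuation = e^(−0.08)·[0.6665·0.0000 + 0.3335·6.8599] = 2.1117; exercise value = 0.0000 ≤ continuation, so V_u = 2.1117
Node d (S = 123.2): continuation = e^(−0.08)·[0.6665·6.8599 + 0.3335·43.2375] = 17.5305; exercise value = 24.7500 > continuation, so V_d = 24.7500 (exercise)
Node 0 (S = 145): continuation = e^(−0.08)·[0.6665·2.1117 + 0.3335·24.7500] = 8.9180; exercise value = 3.0000 ≤ continuation, so V_0 = 8.9180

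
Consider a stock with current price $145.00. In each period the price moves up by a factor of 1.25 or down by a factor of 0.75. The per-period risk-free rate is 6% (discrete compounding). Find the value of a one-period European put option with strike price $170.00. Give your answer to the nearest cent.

$21.96

Risk-neutral probability p = (1 + 0.06 − 0.75)/(1.25 − 0.75) = 0.3100/0.5000 = 0.6200
Terminal stock prices: S_u = 181.2, S_d = 108.8
Terminal payoffs (K − S): max(-11.25, 0) = 0, max(61.25, 0) = 61.25
Node 0 (S = 145): V_0 = 1/1.06·[0.6200·0.0000 + 0.3800·61.2500] = 21.9575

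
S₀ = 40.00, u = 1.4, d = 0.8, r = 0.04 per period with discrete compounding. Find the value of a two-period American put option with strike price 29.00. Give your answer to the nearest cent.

1.13

Risk-neutral probability p = (1 + 0.04 − 0.8)/(1.4 − 0.8) = 0.2400/0.6000 = 0.4000
Terminal stock prices: S_uu = 78.4, S_ud = 44.8, S_dd = 25.6
Terminal payoffs (K − S): max(-49.4, 0) = 0, max(-15.8, 0) = 0, max(3.4, 0) = 3.4
Node u (S = 56): continuation = 1/1.04·[0.4000·0.0000 + 0.6000·0.0000] = 0.0000; exercise value = 0.0000 ≤ continuation, so V_u = 0.0000
Node d (S = 32): continuation = 1/1.04·[0.4000·0.0000 + 0.6000·3.4000] = 1.9615; exercise value = 0.0000 ≤ continuation, so V_d = 1.9615
Node 0 (S = 40): continuation = 1/1.04·[0.4000·0.0000 + 0.6000·1.9615] = 1.1317; exercise value = 0.0000 ≤ continuation, so V_0 = 1.1317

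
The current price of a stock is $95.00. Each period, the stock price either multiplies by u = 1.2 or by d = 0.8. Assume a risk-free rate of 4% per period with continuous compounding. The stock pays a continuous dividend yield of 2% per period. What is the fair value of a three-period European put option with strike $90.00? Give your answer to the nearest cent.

$8.37

Per-period risk-free factor R = e^0.04 = 1.0408; dividend-adjusted growth = e^(0.04−0.02) = 1.0202.
Risk-neutral probability p = (1.0202 − 0.8)/(1.2 − 0.8) = 0.2202/0.4000 = 0.5505
Terminal stock prices: S_uuu = 164.2, S_uud = 109.4, S_udd = 72.96, S_ddd = 48.64
Terminal payoffs (K − S): max(-74.16, 0) = 0, max(-19.44, 0) = 0, max(17.04, 0) = 17.04, max(41.36, 0) = 41.36
Node uu (S = 136.8): V_uu = e^(−0.04)·[0.5505·0.0000 + 0.4495·0.0000] = 0.0000
Node ud (S = 91.2): V_ud = e^(−0.04)·[0.5505·0.0000 + 0.4495·17.0400] = 7.3591
Node dd (S = 60.8): V_dd = e^(−0.04)·[0.5505·17.0400 + 0.4495·41.3600] = 26.8750
Node u (S = 114): V_u = e^(−0.04)·[0.5505·0.0000 + 0.4495·7.3591] = 3.1782
Node d (S = 76): V_d = e^(−0.04)·[0.5505·7.3591 + 0.4495·26.8750] = 15.4989
Node 0 (S = 95): V_0 = e^(−0.04)·[0.5505·3.1782 + 0.4495·15.4989] = 8.3745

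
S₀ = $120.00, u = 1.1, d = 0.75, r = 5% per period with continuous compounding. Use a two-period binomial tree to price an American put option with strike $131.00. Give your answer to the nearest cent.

Risk-neutral probability p = (e^0.05 − 0.75)/(1.1 − 0.75) = 0.3013/0.3500 = 0.8608
Terminal stock prices: S_uu = 145.2, S_ud = 99, S_dd = 67.5
Terminal payoffs (K − S): max(-14.2, 0) = 0, max(32, 0) = 32, max(63.5, 0) = 63.5
Node u (S = 132): continuation = e^(−0.05)·[0.8608·0.0000 + 0.1392·32.0000] = 4.2379; exercise value = 0.0000 ≤ continuation, so V_u = 4.2379
Node d (S = 90): continuation = e^(−0.05)·[0.8608·32.0000 + 0.1392·63.5000] = 34.6111; exercise value = 41.0000 > continuation, so V_d = 41.0000 (exercise)
Node 0 (S = 120): continuation = e^(−0.05)·[0.8608·4.2379 + 0.1392·41.0000] = 8.8998; exercise value = 11.0000 > continuation, so V_0 = 11.0000 (exercise)

$11.00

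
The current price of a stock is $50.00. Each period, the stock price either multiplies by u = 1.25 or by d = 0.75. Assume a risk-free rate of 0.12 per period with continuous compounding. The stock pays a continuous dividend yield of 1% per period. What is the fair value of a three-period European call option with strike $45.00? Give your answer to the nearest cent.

$18.53

Per-period risk-free factor R = e^0.12 = 1.1275; dividend-adjusted growth = e^(0.12−0.01) = 1.1163.
Risk-neutral probability p = (1.1163 − 0.75)/(1.25 − 0.75) = 0.3663/0.5000 = 0.7326
Terminal stock prices: S_uuu = 97.66, S_uud = 58.59, S_udd = 35.16, S_ddd = 21.09
Terminal payoffs (S − K): max(52.66, 0) = 52.66, max(13.59, 0) = 13.59, max(-9.844, 0) = 0, max(-23.91, 0) = 0
Node uu (S = 78.12): V_uu = e^(−0.12)·[0.7326·52.6562 + 0.2674·13.5938] = 37.4362
Node ud (S = 46.88): V_ud = e^(−0.12)·[0.7326·13.5938 + 0.2674·0.0000] = 8.8321
Node dd (S = 28.12): V_dd = e^(−0.12)·[0.7326·0.0000 + 0.2674·0.0000] = 0.0000
Node u (S = 62.5): V_u = e^(−0.12)·[0.7326·37.4362 + 0.2674·8.8321] = 26.4180
Node d (S = 37.5): V_d = e^(−0.12)·[0.7326·8.8321 + 0.2674·0.0000] = 5.7384
Node 0 (S = 50): V_0 = e^(−0.12)·[0.7326·26.4180 + 0.2674·5.7384] = 18.5254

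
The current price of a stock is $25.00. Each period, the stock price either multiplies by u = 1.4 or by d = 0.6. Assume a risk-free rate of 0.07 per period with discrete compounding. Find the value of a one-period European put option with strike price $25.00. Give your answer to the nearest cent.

$3.86

Risk-neutral probability p = (1 + 0.07 − 0.6)/(1.4 − 0.6) = 0.4700/0.8000 = 0.5875
Terminal stock prices: S_u = 35, S_d = 15
Terminal payoffs (K − S): max(-10, 0) = 0, max(10, 0) = 10
Node 0 (S = 25): V_0 = 1/1.07·[0.5875·0.0000 + 0.4125·10.0000] = 3.8551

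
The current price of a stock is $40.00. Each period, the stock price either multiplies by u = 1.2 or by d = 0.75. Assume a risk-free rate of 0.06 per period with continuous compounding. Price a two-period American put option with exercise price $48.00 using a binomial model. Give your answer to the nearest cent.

Risk-neutral probability p = (e^0.06 − 0.75)/(1.2 − 0.75) = 0.3118/0.4500 = 0.6930
Terminal stock prices: S_uu = 57.6, S_ud = 36, S_dd = 22.5
Terminal payoffs (K − S): max(-9.6, 0) = 0, max(12, 0) = 12, max(25.5, 0) = 25.5
Node u (S = 48): continuation = e^(−0.06)·[0.6930·0.0000 + 0.3070·12.0000] = 3.4698; exercise value = 0.0000 ≤ continuation, so V_u = 3.4698
Node d (S = 30): continuation = e^(−0.06)·[0.6930·12.0000 + 0.3070·25.5000] = 15.2047; exercise value = 18.0000 > continuation, so V_d = 18.0000 (exercise)
Node 0 (S = 40): continuation = e^(−0.06)·[0.6930·3.4698 + 0.3070·18.0000] = 7.4691; exercise value = 8.0000 > continuation, so V_0 = 8.0000 (exercise)

$8.00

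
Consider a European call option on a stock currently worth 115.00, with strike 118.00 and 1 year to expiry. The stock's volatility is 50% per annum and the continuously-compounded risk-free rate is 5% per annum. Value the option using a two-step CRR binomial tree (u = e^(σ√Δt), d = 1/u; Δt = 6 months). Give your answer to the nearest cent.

21.96

CRR parameters: u = e^(σ√Δt) = e^(0.5·√0.5) = 1.4241, d = 1/u = 0.7022
Per-period rate: rΔt = 0.05·0.5 = 0.025, so R = e^0.025 = 1.0253
Risk-neutral probability p = (e^0.025 − 0.7022)/(1.4241 − 0.7022) = 0.3231/0.7219 = 0.4476
Terminal stock prices: S_uu = 233.2, S_ud = 115, S_dd = 56.7
Terminal payoffs (S − K): max(115.2, 0) = 115.2, max(-3, 0) = 0, max(-61.3, 0) = 0
Node u (S = 163.8): V_u = e^(−0.025)·[0.4476·115.2332 + 0.5524·0.0000] = 50.3034
Node d (S = 80.75): V_d = e^(−0.025)·[0.4476·0.0000 + 0.5524·0.0000] = 0.0000
Node 0 (S = 115): V_0 = e^(−0.025)·[0.4476·50.3034 + 0.5524·0.0000] = 21.9593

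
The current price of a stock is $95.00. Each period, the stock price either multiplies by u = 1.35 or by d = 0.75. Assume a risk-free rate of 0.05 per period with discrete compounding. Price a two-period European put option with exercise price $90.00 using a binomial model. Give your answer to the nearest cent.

$8.29

Risk-neutral probability p = (1 + 0.05 − 0.75)/(1.35 − 0.75) = 0.3000/0.6000 = 0.5000
Terminal stock prices: S_uu = 173.1, S_ud = 96.19, S_dd = 53.44
Terminal payoffs (K − S): max(-83.14, 0) = 0, max(-6.188, 0) = 0, max(36.56, 0) = 36.56
Node u (S = 128.2): V_u = 1/1.05·[0.5000·0.0000 + 0.5000·0.0000] = 0.0000
Node d (S = 71.25): V_d = 1/1.05·[0.5000·0.0000 + 0.5000·36.5625] = 17.4107
Node 0 (S = 95): V_0 = 1/1.05·[0.5000·0.0000 + 0.5000·17.4107] = 8.2908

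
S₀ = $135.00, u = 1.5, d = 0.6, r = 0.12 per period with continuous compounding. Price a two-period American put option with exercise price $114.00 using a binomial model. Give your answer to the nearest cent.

$12.11

Risk-neutral probability p = (e^0.12 − 0.6)/(1.5 − 0.6) = 0.5275/0.9000 = 0.5861
Terminal stock prices: S_uu = 303.8, S_ud = 121.5, S_dd = 48.6
Terminal payoffs (K − S): max(-189.8, 0) = 0, max(-7.5, 0) = 0, max(65.4, 0) = 65.4
Node u (S = 202.5): continuation = e^(−0.12)·[0.5861·0.0000 + 0.4139·0.0000] = 0.0000; exercise value = 0.0000 ≤ continuation, so V_u = 0.0000
Node d (S = 81): continuation = e^(−0.12)·[0.5861·0.0000 + 0.4139·65.4000] = 24.0077; exercise value = 33.0000 > continuation, so V_d = 33.0000 (exercise)
Node 0 (S = 135): continuation = e^(−0.12)·[0.5861·0.0000 + 0.4139·33.0000] = 12.1140; exercise value = 0.0000 ≤ continuation, so V_0 = 12.1140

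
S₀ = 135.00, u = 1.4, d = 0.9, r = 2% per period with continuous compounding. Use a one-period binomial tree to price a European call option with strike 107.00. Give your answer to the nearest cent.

Risk-neutral probability p = (e^0.02 − 0.9)/(1.4 − 0.9) = 0.1202/0.5000 = 0.2404
Terminal stock prices: S_u = 189, S_d = 121.5
Terminal payoffs (S − K): max(82, 0) = 82, max(14.5, 0) = 14.5
Node 0 (S = 135): V_0 = e^(−0.02)·[0.2404·82.0000 + 0.7596·14.5000] = 30.1187

30.12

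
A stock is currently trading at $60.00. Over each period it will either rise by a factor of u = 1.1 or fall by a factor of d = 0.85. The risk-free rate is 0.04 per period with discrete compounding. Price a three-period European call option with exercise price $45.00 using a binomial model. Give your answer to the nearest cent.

Risk-neutral probability p = (1 + 0.04 − 0.85)/(1.1 − 0.85) = 0.1900/0.2500 = 0.7600
Terminal stock prices: S_uuu = 79.86, S_uud = 61.71, S_udd = 47.68, S_ddd = 36.85
Terminal payoffs (S − K): max(34.86, 0) = 34.86, max(16.71, 0) = 16.71, max(2.685, 0) = 2.685, max(-8.153, 0) = 0
Node uu (S = 72.6): V_uu = 1/1.04·[0.7600·34.8600 + 0.2400·16.7100] = 29.3308
Node ud (S = 56.1): V_ud = 1/1.04·[0.7600·16.7100 + 0.2400·2.6850] = 12.8308
Node dd (S = 43.35): V_dd = 1/1.04·[0.7600·2.6850 + 0.2400·0.0000] = 1.9621
Node u (S = 66): V_u = 1/1.04·[0.7600·29.3308 + 0.2400·12.8308] = 24.3950
Node d (S = 51): V_d = 1/1.04·[0.7600·12.8308 + 0.2400·1.9621] = 9.8291
Node 0 (S = 60): V_0 = 1/1.04·[0.7600·24.3950 + 0.2400·9.8291] = 20.0954

$20.10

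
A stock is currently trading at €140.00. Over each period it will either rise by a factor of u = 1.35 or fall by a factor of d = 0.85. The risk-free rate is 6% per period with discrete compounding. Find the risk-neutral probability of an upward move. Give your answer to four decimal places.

p = 0.4200

Risk-neutral probability p = (1 + 0.06 − 0.85)/(1.35 − 0.85) = 0.2100/0.5000 = 0.4200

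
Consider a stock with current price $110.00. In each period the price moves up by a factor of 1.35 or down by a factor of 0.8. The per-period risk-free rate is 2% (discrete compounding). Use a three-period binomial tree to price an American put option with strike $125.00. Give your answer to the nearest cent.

Risk-neutral probability p = (1 + 0.02 − 0.8)/(1.35 − 0.8) = 0.2200/0.5500 = 0.4000
Terminal stock prices: S_uuu = 270.6, S_uud = 160.4, S_udd = 95.04, S_ddd = 56.32
Terminal payoffs (K − S): max(-145.6, 0) = 0, max(-35.38, 0) = 0, max(29.96, 0) = 29.96, max(68.68, 0) = 68.68
Node uu (S = 200.5): continuation = 1/1.02·[0.4000·0.0000 + 0.6000·0.0000] = 0.0000; exercise value = 0.0000 ≤ continuation, so V_uu = 0.0000
Node ud (S = 118.8): continuation = 1/1.02·[0.4000·0.0000 + 0.6000·29.9600] = 17.6235; exercise value = 6.2000 ≤ continuation, so V_ud = 17.6235
Node dd (S = 70.4): continuation = 1/1.02·[0.4000·29.9600 + 0.6000·68.6800] = 52.1490; exercise value = 54.6000 > continuation, so V_dd = 54.6000 (exercise)
Node u (S = 148.5): continuation = 1/1.02·[0.4000·0.0000 + 0.6000·17.6235] = 10.3668; exercise value = 0.0000 ≤ continuation, so V_u = 10.3668
Node d (S = 88): continuation = 1/1.02·[0.4000·17.6235 + 0.6000·54.6000] = 39.0288; exercise value = 37.0000 ≤ continuation, so V_d = 39.0288
Node 0 (S = 110): continuation = 1/1.02·[0.4000·10.3668 + 0.6000·39.0288] = 27.0235; exercise value = 15.0000 ≤ continuation, so V_0 = 27.0235

$27.02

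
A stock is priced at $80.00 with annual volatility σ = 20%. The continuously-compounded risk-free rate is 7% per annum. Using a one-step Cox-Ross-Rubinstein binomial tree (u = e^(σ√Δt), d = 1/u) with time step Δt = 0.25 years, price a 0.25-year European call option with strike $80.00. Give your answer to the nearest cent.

CRR parameters: u = e^(σ√Δt) = e^(0.2·√0.25) = 1.1052, d = 1/u = 0.9048
Per-period rate: rΔt = 0.07·0.25 = 0.0175, so R = e^0.0175 = 1.0177
Risk-neutral probability p = (e^0.0175 − 0.9048)/(1.1052 − 0.9048) = 0.1128/0.2003 = 0.5631
Terminal stock prices: S_u = 88.41, S_d = 72.39
Terminal payoffs (S − K): max(8.414, 0) = 8.414, max(-7.613, 0) = 0
Node 0 (S = 80): V_0 = e^(−0.0175)·[0.5631·8.4137 + 0.4369·0.0000] = 4.6559

$4.66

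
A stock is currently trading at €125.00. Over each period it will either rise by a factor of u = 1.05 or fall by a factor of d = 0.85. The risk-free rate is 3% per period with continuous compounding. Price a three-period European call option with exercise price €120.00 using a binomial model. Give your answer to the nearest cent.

€16.58

Risk-neutral probability p = (e^0.03 − 0.85)/(1.05 − 0.85) = 0.1805/0.2000 = 0.9023
Terminal stock prices: S_uuu = 144.7, S_uud = 117.1, S_udd = 94.83, S_ddd = 76.77
Terminal payoffs (S − K): max(24.7, 0) = 24.7, max(-2.859, 0) = 0, max(-25.17, 0) = 0, max(-43.23, 0) = 0
Node uu (S = 137.8): V_uu = e^(−0.03)·[0.9023·24.7031 + 0.0977·0.0000] = 21.6302
Node ud (S = 111.6): V_ud = e^(−0.03)·[0.9023·0.0000 + 0.0977·0.0000] = 0.0000
Node dd (S = 90.31): V_dd = e^(−0.03)·[0.9023·0.0000 + 0.0977·0.0000] = 0.0000
Node u (S = 131.2): V_u = e^(−0.03)·[0.9023·21.6302 + 0.0977·0.0000] = 18.9396
Node d (S = 106.2): V_d = e^(−0.03)·[0.9023·0.0000 + 0.0977·0.0000] = 0.0000
Node 0 (S = 125): V_0 = e^(−0.03)·[0.9023·18.9396 + 0.0977·0.0000] = 16.5836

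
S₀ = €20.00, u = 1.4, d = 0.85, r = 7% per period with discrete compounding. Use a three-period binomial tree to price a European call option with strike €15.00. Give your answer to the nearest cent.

€8.23

Risk-neutral probability p = (1 + 0.07 − 0.85)/(1.4 − 0.85) = 0.2200/0.5500 = 0.4000
Terminal stock prices: S_uuu = 54.88, S_uud = 33.32, S_udd = 20.23, S_ddd = 12.28
Terminal payoffs (S − K): max(39.88, 0) = 39.88, max(18.32, 0) = 18.32, max(5.23, 0) = 5.23, max(-2.718, 0) = 0
Node uu (S = 39.2): V_uu = 1/1.07·[0.4000·39.8800 + 0.6000·18.3200] = 25.1813
Node ud (S = 23.8): V_ud = 1/1.07·[0.4000·18.3200 + 0.6000·5.2300] = 9.7813
Node dd (S = 14.45): V_dd = 1/1.07·[0.4000·5.2300 + 0.6000·0.0000] = 1.9551
Node u (S = 28): V_u = 1/1.07·[0.4000·25.1813 + 0.6000·9.7813] = 14.8984
Node d (S = 17): V_d = 1/1.07·[0.4000·9.7813 + 0.6000·1.9551] = 4.7529
Node 0 (S = 20): V_0 = 1/1.07·[0.4000·14.8984 + 0.6000·4.7529] = 8.2347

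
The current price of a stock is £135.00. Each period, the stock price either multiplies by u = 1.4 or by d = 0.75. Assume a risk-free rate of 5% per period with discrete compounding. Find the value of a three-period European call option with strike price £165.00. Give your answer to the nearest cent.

£27.39

Risk-neutral probability p = (1 + 0.05 − 0.75)/(1.4 − 0.75) = 0.3000/0.6500 = 0.4615
Terminal stock prices: S_uuu = 370.4, S_uud = 198.4, S_udd = 106.3, S_ddd = 56.95
Terminal payoffs (S − K): max(205.4, 0) = 205.4, max(33.45, 0) = 33.45, max(-58.69, 0) = 0, max(-108, 0) = 0
Node uu (S = 264.6): V_uu = 1/1.05·[0.4615·205.4400 + 0.5385·33.4500] = 107.4571
Node ud (S = 141.8): V_ud = 1/1.05·[0.4615·33.4500 + 0.5385·0.0000] = 14.7033
Node dd (S = 75.94): V_dd = 1/1.05·[0.4615·0.0000 + 0.5385·0.0000] = 0.0000
Node u (S = 189): V_u = 1/1.05·[0.4615·107.4571 + 0.5385·14.7033] = 54.7741
Node d (S = 101.2): V_d = 1/1.05·[0.4615·14.7033 + 0.5385·0.0000] = 6.4630
Node 0 (S = 135): V_0 = 1/1.05·[0.4615·54.7741 + 0.5385·6.4630] = 27.3909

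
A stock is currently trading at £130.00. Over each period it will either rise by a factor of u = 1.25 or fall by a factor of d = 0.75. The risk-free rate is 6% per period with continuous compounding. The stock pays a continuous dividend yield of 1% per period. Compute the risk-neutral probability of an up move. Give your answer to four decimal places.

p = 0.6025

Per-period risk-free factor R = e^0.06 = 1.0618; dividend-adjusted growth = e^(0.06−0.01) = 1.0513.
Risk-neutral probability p = (1.0513 − 0.75)/(1.25 − 0.75) = 0.3013/0.5000 = 0.6025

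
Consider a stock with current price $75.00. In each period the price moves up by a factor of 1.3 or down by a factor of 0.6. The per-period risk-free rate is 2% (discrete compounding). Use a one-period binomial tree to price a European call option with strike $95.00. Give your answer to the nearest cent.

Risk-neutral probability p = (1 + 0.02 − 0.6)/(1.3 − 0.6) = 0.4200/0.7000 = 0.6000
Terminal stock prices: S_u = 97.5, S_d = 45
Terminal payoffs (S − K): max(2.5, 0) = 2.5, max(-50, 0) = 0
Node 0 (S = 75): V_0 = 1/1.02·[0.6000·2.5000 + 0.4000·0.0000] = 1.4706

$1.47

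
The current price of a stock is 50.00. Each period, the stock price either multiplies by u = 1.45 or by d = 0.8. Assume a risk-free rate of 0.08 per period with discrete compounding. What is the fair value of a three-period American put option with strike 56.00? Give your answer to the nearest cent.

Risk-neutral probability p = (1 + 0.08 − 0.8)/(1.45 − 0.8) = 0.2800/0.6500 = 0.4308
Terminal stock prices: S_uuu = 152.4, S_uud = 84.1, S_udd = 46.4, S_ddd = 25.6
Terminal payoffs (K − S): max(-96.43, 0) = 0, max(-28.1, 0) = 0, max(9.6, 0) = 9.6, max(30.4, 0) = 30.4
Node uu (S = 105.1): continuation = 1/1.08·[0.4308·0.0000 + 0.5692·0.0000] = 0.0000; exercise value = 0.0000 ≤ continuation, so V_uu = 0.0000
Node ud (S = 58): continuation = 1/1.08·[0.4308·0.0000 + 0.5692·9.6000] = 5.0598; exercise value = 0.0000 ≤ continuation, so V_ud = 5.0598
Node dd (S = 32): continuation = 1/1.08·[0.4308·9.6000 + 0.5692·30.4000] = 19.8519; exercise value = 24.0000 > continuation, so V_dd = 24.0000 (exercise)
Node u (S = 72.5): continuation = 1/1.08·[0.4308·0.0000 + 0.5692·5.0598] = 2.6669; exercise value = 0.0000 ≤ continuation, so V_u = 2.6669
Node d (S = 40): continuation = 1/1.08·[0.4308·5.0598 + 0.5692·24.0000] = 14.6677; exercise value = 16.0000 > continuation, so V_d = 16.0000 (exercise)
Node 0 (S = 50): continuation = 1/1.08·[0.4308·2.6669 + 0.5692·16.0000] = 9.4968; exercise value = 6.0000 ≤ continuation, so V_0 = 9.4968

9.50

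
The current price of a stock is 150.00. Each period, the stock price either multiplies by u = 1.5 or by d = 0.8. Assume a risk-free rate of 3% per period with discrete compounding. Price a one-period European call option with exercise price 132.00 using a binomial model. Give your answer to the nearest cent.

29.67

Risk-neutral probability p = (1 + 0.03 − 0.8)/(1.5 − 0.8) = 0.2300/0.7000 = 0.3286
Terminal stock prices: S_u = 225, S_d = 120
Terminal payoffs (S − K): max(93, 0) = 93, max(-12, 0) = 0
Node 0 (S = 150): V_0 = 1/1.03·[0.3286·93.0000 + 0.6714·0.0000] = 29.6671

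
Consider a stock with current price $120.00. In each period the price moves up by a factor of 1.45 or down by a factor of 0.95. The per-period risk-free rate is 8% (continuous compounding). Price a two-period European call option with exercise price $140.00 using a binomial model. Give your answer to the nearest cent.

$15.23

Risk-neutral probability p = (e^0.08 − 0.95)/(1.45 − 0.95) = 0.1333/0.5000 = 0.2666
Terminal stock prices: S_uu = 252.3, S_ud = 165.3, S_dd = 108.3
Terminal payoffs (S − K): max(112.3, 0) = 112.3, max(25.3, 0) = 25.3, max(-31.7, 0) = 0
Node u (S = 174): V_u = e^(−0.08)·[0.2666·112.3000 + 0.7334·25.3000] = 44.7637
Node d (S = 114): V_d = e^(−0.08)·[0.2666·25.3000 + 0.7334·0.0000] = 6.2258
Node 0 (S = 120): V_0 = e^(−0.08)·[0.2666·44.7637 + 0.7334·6.2258] = 15.2305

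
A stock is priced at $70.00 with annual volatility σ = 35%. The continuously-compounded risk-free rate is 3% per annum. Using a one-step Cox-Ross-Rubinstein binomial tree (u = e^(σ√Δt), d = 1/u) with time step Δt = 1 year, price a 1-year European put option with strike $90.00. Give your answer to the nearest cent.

$21.47

CRR parameters: u = e^(σ√Δt) = e^(0.35·√1) = 1.4191, d = 1/u = 0.7047
Per-period rate: rΔt = 0.03·1 = 0.03, so R = e^0.03 = 1.0305
Risk-neutral probability p = (e^0.03 − 0.7047)/(1.4191 − 0.7047) = 0.3258/0.7144 = 0.4560
Terminal stock prices: S_u = 99.33, S_d = 49.33
Terminal payoffs (K − S): max(-9.335, 0) = 0, max(40.67, 0) = 40.67
Node 0 (S = 70): V_0 = e^(−0.03)·[0.4560·0.0000 + 0.5440·40.6718] = 21.4711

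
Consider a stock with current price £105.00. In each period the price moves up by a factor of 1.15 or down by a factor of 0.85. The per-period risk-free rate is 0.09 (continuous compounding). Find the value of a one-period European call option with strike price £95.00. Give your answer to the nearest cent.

£19.15

Risk-neutral probability p = (e^0.09 − 0.85)/(1.15 − 0.85) = 0.2442/0.3000 = 0.8139
Terminal stock prices: S_u = 120.7, S_d = 89.25
Terminal payoffs (S − K): max(25.75, 0) = 25.75, max(-5.75, 0) = 0
Node 0 (S = 105): V_0 = e^(−0.09)·[0.8139·25.7500 + 0.1861·0.0000] = 19.1544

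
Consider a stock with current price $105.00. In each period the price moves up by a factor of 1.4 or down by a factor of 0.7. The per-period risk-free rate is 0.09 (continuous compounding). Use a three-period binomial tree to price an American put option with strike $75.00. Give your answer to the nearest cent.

$4.24

Risk-neutral probability p = (e^0.09 − 0.7)/(1.4 − 0.7) = 0.3942/0.7000 = 0.5631
Terminal stock prices: S_uuu = 288.1, S_uud = 144.1, S_udd = 72.03, S_ddd = 36.01
Terminal payoffs (K − S): max(-213.1, 0) = 0, max(-69.06, 0) = 0, max(2.97, 0) = 2.97, max(38.99, 0) = 38.99
Node uu (S = 205.8): continuation = e^(−0.09)·[0.5631·0.0000 + 0.4369·0.0000] = 0.0000; exercise value = 0.0000 ≤ continuation, so V_uu = 0.0000
Node ud (S = 102.9): continuation = e^(−0.09)·[0.5631·0.0000 + 0.4369·2.9700] = 1.1859; exercise value = 0.0000 ≤ continuation, so V_ud = 1.1859
Node dd (S = 51.45): continuation = e^(−0.09)·[0.5631·2.9700 + 0.4369·38.9850] = 17.0948; exercise value = 23.5500 > continuation, so V_dd = 23.5500 (exercise)
Node u (S = 147): continuation = e^(−0.09)·[0.5631·0.0000 + 0.4369·1.1859] = 0.4735; exercise value = 0.0000 ≤ continuation, so V_u = 0.4735
Node d (S = 73.5): continuation = e^(−0.09)·[0.5631·1.1859 + 0.4369·23.5500] = 10.0136; exercise value = 1.5000 ≤ continuation, so V_d = 10.0136
Node 0 (S = 105): continuation = e^(−0.09)·[0.5631·0.4735 + 0.4369·10.0136] = 4.2420; exercise value = 0.0000 ≤ continuation, so V_0 = 4.2420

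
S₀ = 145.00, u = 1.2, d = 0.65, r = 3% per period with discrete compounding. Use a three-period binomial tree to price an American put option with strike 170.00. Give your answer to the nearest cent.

Risk-neutral probability p = (1 + 0.03 − 0.65)/(1.2 − 0.65) = 0.3800/0.5500 = 0.6909
Terminal stock prices: S_uuu = 250.6, S_uud = 135.7, S_udd = 73.52, S_ddd = 39.82
Terminal payoffs (K − S): max(-80.56, 0) = 0, max(34.28, 0) = 34.28, max(96.48, 0) = 96.48, max(130.2, 0) = 130.2
Node uu (S = 208.8): continuation = 1/1.03·[0.6909·0.0000 + 0.3091·34.2800] = 10.2870; exercise value = 0.0000 ≤ continuation, so V_uu = 10.2870
Node ud (S = 113.1): continuation = 1/1.03·[0.6909·34.2800 + 0.3091·96.4850] = 51.9485; exercise value = 56.9000 > continuation, so V_ud = 56.9000 (exercise)
Node dd (S = 61.26): continuation = 1/1.03·[0.6909·96.4850 + 0.3091·130.1794] = 103.7860; exercise value = 108.7375 > continuation, so V_dd = 108.7375 (exercise)
Node u (S = 174): continuation = 1/1.03·[0.6909·10.2870 + 0.3091·56.9000] = 23.9754; exercise value = 0.0000 ≤ continuation, so V_u = 23.9754
Node d (S = 94.25): continuation = 1/1.03·[0.6909·56.9000 + 0.3091·108.7375] = 70.7985; exercise value = 75.7500 > continuation, so V_d = 75.7500 (exercise)
Node 0 (S = 145): continuation = 1/1.03·[0.6909·23.9754 + 0.3091·75.7500] = 38.8140; exercise value = 25.0000 ≤ continuation, so V_0 = 38.8140

38.81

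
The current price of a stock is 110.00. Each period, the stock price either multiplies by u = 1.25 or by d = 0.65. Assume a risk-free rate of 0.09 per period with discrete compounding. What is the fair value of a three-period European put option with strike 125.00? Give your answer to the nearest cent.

Risk-neutral probability p = (1 + 0.09 − 0.65)/(1.25 − 0.65) = 0.4400/0.6000 = 0.7333
Terminal stock prices: S_uuu = 214.8, S_uud = 111.7, S_udd = 58.09, S_ddd = 30.21
Terminal payoffs (K − S): max(-89.84, 0) = 0, max(13.28, 0) = 13.28, max(66.91, 0) = 66.91, max(94.79, 0) = 94.79
Node uu (S = 171.9): V_uu = 1/1.09·[0.7333·0.0000 + 0.2667·13.2812] = 3.2492
Node ud (S = 89.38): V_ud = 1/1.09·[0.7333·13.2812 + 0.2667·66.9062] = 25.3039
Node dd (S = 46.48): V_dd = 1/1.09·[0.7333·66.9062 + 0.2667·94.7912] = 68.2039
Node u (S = 137.5): V_u = 1/1.09·[0.7333·3.2492 + 0.2667·25.3039] = 8.3766
Node d (S = 71.5): V_d = 1/1.09·[0.7333·25.3039 + 0.2667·68.2039] = 33.7100
Node 0 (S = 110): V_0 = 1/1.09·[0.7333·8.3766 + 0.2667·33.7100] = 13.8827

13.88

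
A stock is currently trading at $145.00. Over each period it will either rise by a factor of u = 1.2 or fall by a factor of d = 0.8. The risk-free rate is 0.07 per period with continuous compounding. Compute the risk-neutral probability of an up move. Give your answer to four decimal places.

p = 0.6813

Risk-neutral probability p = (e^0.07 − 0.8)/(1.2 − 0.8) = 0.2725/0.4000 = 0.6813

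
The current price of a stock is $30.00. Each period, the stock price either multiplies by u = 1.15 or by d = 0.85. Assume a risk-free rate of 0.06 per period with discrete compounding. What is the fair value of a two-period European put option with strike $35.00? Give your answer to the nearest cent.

Risk-neutral probability p = (1 + 0.06 − 0.85)/(1.15 − 0.85) = 0.2100/0.3000 = 0.7000
Terminal stock prices: S_uu = 39.67, S_ud = 29.32, S_dd = 21.67
Terminal payoffs (K − S): max(-4.675, 0) = 0, max(5.675, 0) = 5.675, max(13.33, 0) = 13.33
Node u (S = 34.5): V_u = 1/1.06·[0.7000·0.0000 + 0.3000·5.6750] = 1.6061
Node d (S = 25.5): V_d = 1/1.06·[0.7000·5.6750 + 0.3000·13.3250] = 7.5189
Node 0 (S = 30): V_0 = 1/1.06·[0.7000·1.6061 + 0.3000·7.5189] = 3.1886

$3.19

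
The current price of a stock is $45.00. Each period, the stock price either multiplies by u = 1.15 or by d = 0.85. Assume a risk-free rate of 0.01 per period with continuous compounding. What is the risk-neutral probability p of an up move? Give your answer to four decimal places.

p = 0.5335

Risk-neutral probability p = (e^0.01 − 0.85)/(1.15 − 0.85) = 0.1601/0.3000 = 0.5335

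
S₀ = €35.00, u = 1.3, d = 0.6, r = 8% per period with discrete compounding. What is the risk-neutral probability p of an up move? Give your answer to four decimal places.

Risk-neutral probability p = (1 + 0.08 − 0.6)/(1.3 − 0.6) = 0.4800/0.7000 = 0.6857

p = 0.6857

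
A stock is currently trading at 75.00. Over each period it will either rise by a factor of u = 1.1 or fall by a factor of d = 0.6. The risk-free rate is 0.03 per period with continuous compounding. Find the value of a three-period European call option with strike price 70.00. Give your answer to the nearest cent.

Risk-neutral probability p = (e^0.03 − 0.6)/(1.1 − 0.6) = 0.4305/0.5000 = 0.8609
Terminal stock prices: S_uuu = 99.83, S_uud = 54.45, S_udd = 29.7, S_ddd = 16.2
Terminal payoffs (S − K): max(29.83, 0) = 29.83, max(-15.55, 0) = 0, max(-40.3, 0) = 0, max(-53.8, 0) = 0
Node uu (S = 90.75): V_uu = e^(−0.03)·[0.8609·29.8250 + 0.1391·0.0000] = 24.9178
Node ud (S = 49.5): V_ud = e^(−0.03)·[0.8609·0.0000 + 0.1391·0.0000] = 0.0000
Node dd (S = 27): V_dd = e^(−0.03)·[0.8609·0.0000 + 0.1391·0.0000] = 0.0000
Node u (S = 82.5): V_u = e^(−0.03)·[0.8609·24.9178 + 0.1391·0.0000] = 20.8179
Node d (S = 45): V_d = e^(−0.03)·[0.8609·0.0000 + 0.1391·0.0000] = 0.0000
Node 0 (S = 75): V_0 = e^(−0.03)·[0.8609·20.8179 + 0.1391·0.0000] = 17.3927

17.39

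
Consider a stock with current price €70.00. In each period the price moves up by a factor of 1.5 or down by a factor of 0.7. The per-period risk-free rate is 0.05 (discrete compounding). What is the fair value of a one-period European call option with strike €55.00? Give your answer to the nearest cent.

€20.83

Risk-neutral probability p = (1 + 0.05 − 0.7)/(1.5 − 0.7) = 0.3500/0.8000 = 0.4375
Terminal stock prices: S_u = 105, S_d = 49
Terminal payoffs (S − K): max(50, 0) = 50, max(-6, 0) = 0
Node 0 (S = 70): V_0 = 1/1.05·[0.4375·50.0000 + 0.5625·0.0000] = 20.8333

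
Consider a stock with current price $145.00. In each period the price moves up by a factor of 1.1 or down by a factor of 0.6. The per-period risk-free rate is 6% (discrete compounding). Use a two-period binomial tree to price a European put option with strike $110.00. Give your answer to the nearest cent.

$2.20

Risk-neutral probability p = (1 + 0.06 − 0.6)/(1.1 − 0.6) = 0.4600/0.5000 = 0.9200
Terminal stock prices: S_uu = 175.5, S_ud = 95.7, S_dd = 52.2
Terminal payoffs (K − S): max(-65.45, 0) = 0, max(14.3, 0) = 14.3, max(57.8, 0) = 57.8
Node u (S = 159.5): V_u = 1/1.06·[0.9200·0.0000 + 0.0800·14.3000] = 1.0792
Node d (S = 87): V_d = 1/1.06·[0.9200·14.3000 + 0.0800·57.8000] = 16.7736
Node 0 (S = 145): V_0 = 1/1.06·[0.9200·1.0792 + 0.0800·16.7736] = 2.2026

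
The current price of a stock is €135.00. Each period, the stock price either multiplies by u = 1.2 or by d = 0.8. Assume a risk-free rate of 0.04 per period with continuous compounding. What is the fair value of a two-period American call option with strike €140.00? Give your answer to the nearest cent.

Risk-neutral probability p = (e^0.04 − 0.8)/(1.2 − 0.8) = 0.2408/0.4000 = 0.6020
Terminal stock prices: S_uu = 194.4, S_ud = 129.6, S_dd = 86.4
Terminal payoffs (S − K): max(54.4, 0) = 54.4, max(-10.4, 0) = 0, max(-53.6, 0) = 0
Node u (S = 162): continuation = e^(−0.04)·[0.6020·54.4000 + 0.3980·0.0000] = 31.4661; exercise value = 22.0000 ≤ continuation, so V_u = 31.4661
Node d (S = 108): continuation = e^(−0.04)·[0.6020·0.0000 + 0.3980·0.0000] = 0.0000; exercise value = 0.0000 ≤ continuation, so V_d = 0.0000
Node 0 (S = 135): continuation = e^(−0.04)·[0.6020·31.4661 + 0.3980·0.0000] = 18.2007; exercise value = 0.0000 ≤ continuation, so V_0 = 18.2007

€18.20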